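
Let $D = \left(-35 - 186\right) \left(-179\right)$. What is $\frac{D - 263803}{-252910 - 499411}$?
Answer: $\frac{224244}{752321} \approx 0.29807$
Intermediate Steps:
$D = 39559$ ($D = \left(-221\right) \left(-179\right) = 39559$)
$\frac{D - 263803}{-252910 - 499411} = \frac{39559 - 263803}{-252910 - 499411} = - \frac{224244}{-752321} = \left(-224244\right) \left(- \frac{1}{752321}\right) = \frac{224244}{752321}$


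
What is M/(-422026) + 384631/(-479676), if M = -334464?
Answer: -944964371/101217871788 ≈ -0.0093360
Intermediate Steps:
M/(-422026) + 384631/(-479676) = -334464/(-422026) + 384631/(-479676) = -334464*(-1/422026) + 384631*(-1/479676) = 167232/211013 - 384631/479676 = -944964371/101217871788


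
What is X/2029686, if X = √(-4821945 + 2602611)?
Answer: I*√2219334/2029686 ≈ 0.00073398*I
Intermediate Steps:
X = I*√2219334 (X = √(-2219334) = I*√2219334 ≈ 1489.7*I)
X/2029686 = (I*√2219334)/2029686 = (I*√2219334)*(1/2029686) = I*√2219334/2029686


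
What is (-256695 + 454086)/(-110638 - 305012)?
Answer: -65797/138550 ≈ -0.47490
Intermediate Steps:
(-256695 + 454086)/(-110638 - 305012) = 197391/(-415650) = 197391*(-1/415650) = -65797/138550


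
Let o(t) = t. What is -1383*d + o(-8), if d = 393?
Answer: -543527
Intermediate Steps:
-1383*d + o(-8) = -1383*393 - 8 = -543519 - 8 = -543527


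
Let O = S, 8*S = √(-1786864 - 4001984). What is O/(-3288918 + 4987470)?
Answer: I*√361803/3397104 ≈ 0.00017706*I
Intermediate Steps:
S = I*√361803/2 (S = √(-1786864 - 4001984)/8 = √(-5788848)/8 = (4*I*√361803)/8 = I*√361803/2 ≈ 300.75*I)
O = I*√361803/2 ≈ 300.75*I
O/(-3288918 + 4987470) = (I*√361803/2)/(-3288918 + 4987470) = (I*√361803/2)/1698552 = (I*√361803/2)*(1/1698552) = I*√361803/3397104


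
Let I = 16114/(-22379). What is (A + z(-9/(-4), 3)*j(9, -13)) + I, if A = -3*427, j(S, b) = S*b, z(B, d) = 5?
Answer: -5967904/3197 ≈ -1866.7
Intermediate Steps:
I = -2302/3197 (I = 16114*(-1/22379) = -2302/3197 ≈ -0.72005)
A = -1281
(A + z(-9/(-4), 3)*j(9, -13)) + I = (-1281 + 5*(9*(-13))) - 2302/3197 = (-1281 + 5*(-117)) - 2302/3197 = (-1281 - 585) - 2302/3197 = -1866 - 2302/3197 = -5967904/3197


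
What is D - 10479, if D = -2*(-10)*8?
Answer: -10319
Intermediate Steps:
D = 160 (D = 20*8 = 160)
D - 10479 = 160 - 10479 = -10319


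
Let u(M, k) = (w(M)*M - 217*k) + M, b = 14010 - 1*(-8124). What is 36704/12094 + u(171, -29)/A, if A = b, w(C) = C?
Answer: 622111303/133844298 ≈ 4.6480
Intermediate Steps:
b = 22134 (b = 14010 + 8124 = 22134)
A = 22134
u(M, k) = M + M**2 - 217*k (u(M, k) = (M*M - 217*k) + M = (M**2 - 217*k) + M = M + M**2 - 217*k)
36704/12094 + u(171, -29)/A = 36704/12094 + (171 + 171**2 - 217*(-29))/22134 = 36704*(1/12094) + (171 + 29241 + 6293)*(1/22134) = 18352/6047 + 35705*(1/22134) = 18352/6047 + 35705/22134 = 622111303/133844298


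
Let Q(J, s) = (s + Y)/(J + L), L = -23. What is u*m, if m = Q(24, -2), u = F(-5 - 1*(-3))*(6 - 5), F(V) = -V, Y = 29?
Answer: 54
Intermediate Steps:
Q(J, s) = (29 + s)/(-23 + J) (Q(J, s) = (s + 29)/(J - 23) = (29 + s)/(-23 + J))
u = 2 (u = (-(-5 - 1*(-3)))*(6 - 5) = -(-5 + 3)*1 = -1*(-2)*1 = 2*1 = 2)
m = 27 (m = (29 - 2)/(-23 + 24) = 27/1 = 1*27 = 27)
u*m = 2*27 = 54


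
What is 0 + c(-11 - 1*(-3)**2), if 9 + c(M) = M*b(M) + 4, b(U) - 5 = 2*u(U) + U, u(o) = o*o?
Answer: -15705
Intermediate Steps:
u(o) = o**2
b(U) = 5 + U + 2*U**2 (b(U) = 5 + (2*U**2 + U) = 5 + (U + 2*U**2) = 5 + U + 2*U**2)
c(M) = -5 + M*(5 + M + 2*M**2) (c(M) = -9 + (M*(5 + M + 2*M**2) + 4) = -9 + (4 + M*(5 + M + 2*M**2)) = -5 + M*(5 + M + 2*M**2))
0 + c(-11 - 1*(-3)**2) = 0 + (-5 + (-11 - 1*(-3)**2)*(5 + (-11 - 1*(-3)**2) + 2*(-11 - 1*(-3)**2)**2)) = 0 + (-5 + (-11 - 1*9)*(5 + (-11 - 1*9) + 2*(-11 - 1*9)**2)) = 0 + (-5 + (-11 - 9)*(5 + (-11 - 9) + 2*(-11 - 9)**2)) = 0 + (-5 - 20*(5 - 20 + 2*(-20)**2)) = 0 + (-5 - 20*(5 - 20 + 2*400)) = 0 + (-5 - 20*(5 - 20 + 800)) = 0 + (-5 - 20*785) = 0 + (-5 - 15700) = 0 - 15705 = -15705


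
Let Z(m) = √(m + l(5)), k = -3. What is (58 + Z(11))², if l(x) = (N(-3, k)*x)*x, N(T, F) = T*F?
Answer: 3600 + 232*√59 ≈ 5382.0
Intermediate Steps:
N(T, F) = F*T
l(x) = 9*x² (l(x) = ((-3*(-3))*x)*x = (9*x)*x = 9*x²)
Z(m) = √(225 + m) (Z(m) = √(m + 9*5²) = √(m + 9*25) = √(m + 225) = √(225 + m))
(58 + Z(11))² = (58 + √(225 + 11))² = (58 + √236)² = (58 + 2*√59)²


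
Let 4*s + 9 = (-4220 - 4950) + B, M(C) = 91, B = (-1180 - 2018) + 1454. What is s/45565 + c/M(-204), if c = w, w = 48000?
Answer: 672883539/1275820 ≈ 527.41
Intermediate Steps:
B = -1744 (B = -3198 + 1454 = -1744)
s = -10923/4 (s = -9/4 + ((-4220 - 4950) - 1744)/4 = -9/4 + (-9170 - 1744)/4 = -9/4 + (1/4)*(-10914) = -9/4 - 5457/2 = -10923/4 ≈ -2730.8)
c = 48000
s/45565 + c/M(-204) = -10923/4/45565 + 48000/91 = -10923/4*1/45565 + 48000*(1/91) = -10923/182260 + 48000/91 = 672883539/1275820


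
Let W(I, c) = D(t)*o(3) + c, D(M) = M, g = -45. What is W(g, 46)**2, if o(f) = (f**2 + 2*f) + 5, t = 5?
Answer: 21316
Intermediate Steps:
o(f) = 5 + f**2 + 2*f
W(I, c) = 100 + c (W(I, c) = 5*(5 + 3**2 + 2*3) + c = 5*(5 + 9 + 6) + c = 5*20 + c = 100 + c)
W(g, 46)**2 = (100 + 46)**2 = 146**2 = 21316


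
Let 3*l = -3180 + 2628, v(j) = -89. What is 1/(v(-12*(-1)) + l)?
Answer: -1/273 ≈ -0.0036630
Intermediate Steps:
l = -184 (l = (-3180 + 2628)/3 = (⅓)*(-552) = -184)
1/(v(-12*(-1)) + l) = 1/(-89 - 184) = 1/(-273) = -1/273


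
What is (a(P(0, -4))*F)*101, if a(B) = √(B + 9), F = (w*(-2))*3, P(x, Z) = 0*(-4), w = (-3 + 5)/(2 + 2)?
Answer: -909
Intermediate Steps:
w = ½ (w = 2/4 = 2*(¼) = ½ ≈ 0.50000)
P(x, Z) = 0
F = -3 (F = ((½)*(-2))*3 = -1*3 = -3)
a(B) = √(9 + B)
(a(P(0, -4))*F)*101 = (√(9 + 0)*(-3))*101 = (√9*(-3))*101 = (3*(-3))*101 = -9*101 = -909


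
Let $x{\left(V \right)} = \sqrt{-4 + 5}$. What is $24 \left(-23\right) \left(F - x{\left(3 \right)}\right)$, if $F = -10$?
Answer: $6072$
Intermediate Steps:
$x{\left(V \right)} = 1$ ($x{\left(V \right)} = \sqrt{1} = 1$)
$24 \left(-23\right) \left(F - x{\left(3 \right)}\right) = 24 \left(-23\right) \left(-10 - 1\right) = - 552 \left(-10 - 1\right) = \left(-552\right) \left(-11\right) = 6072$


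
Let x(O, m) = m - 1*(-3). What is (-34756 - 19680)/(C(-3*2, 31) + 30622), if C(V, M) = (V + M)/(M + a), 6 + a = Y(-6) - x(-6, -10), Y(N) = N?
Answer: -1415336/796197 ≈ -1.7776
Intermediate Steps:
x(O, m) = 3 + m (x(O, m) = m + 3 = 3 + m)
a = -5 (a = -6 + (-6 - (3 - 10)) = -6 + (-6 - 1*(-7)) = -6 + (-6 + 7) = -6 + 1 = -5)
C(V, M) = (M + V)/(-5 + M) (C(V, M) = (V + M)/(M - 5) = (M + V)/(-5 + M))
(-34756 - 19680)/(C(-3*2, 31) + 30622) = (-34756 - 19680)/((31 - 3*2)/(-5 + 31) + 30622) = -54436/((31 - 6)/26 + 30622) = -54436/((1/26)*25 + 30622) = -54436/(25/26 + 30622) = -54436/796197/26 = -54436*26/796197 = -1415336/796197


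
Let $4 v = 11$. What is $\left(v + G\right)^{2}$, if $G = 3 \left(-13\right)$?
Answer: $\frac{21025}{16} \approx 1314.1$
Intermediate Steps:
$v = \frac{11}{4}$ ($v = \frac{1}{4} \cdot 11 = \frac{11}{4} \approx 2.75$)
$G = -39$
$\left(v + G\right)^{2} = \left(\frac{11}{4} - 39\right)^{2} = \left(- \frac{145}{4}\right)^{2} = \frac{21025}{16}$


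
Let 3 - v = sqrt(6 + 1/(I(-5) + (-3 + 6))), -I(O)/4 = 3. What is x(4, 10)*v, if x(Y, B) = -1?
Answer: -3 + sqrt(53)/3 ≈ -0.57330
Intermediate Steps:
I(O) = -12 (I(O) = -4*3 = -12)
v = 3 - sqrt(53)/3 (v = 3 - sqrt(6 + 1/(-12 + (-3 + 6))) = 3 - sqrt(6 + 1/(-12 + 3)) = 3 - sqrt(6 + 1/(-9)) = 3 - sqrt(6 - 1/9) = 3 - sqrt(53/9) = 3 - sqrt(53)/3 ≈ 0.57330)
x(4, 10)*v = -(3 - sqrt(53)/3) = -3 + sqrt(53)/3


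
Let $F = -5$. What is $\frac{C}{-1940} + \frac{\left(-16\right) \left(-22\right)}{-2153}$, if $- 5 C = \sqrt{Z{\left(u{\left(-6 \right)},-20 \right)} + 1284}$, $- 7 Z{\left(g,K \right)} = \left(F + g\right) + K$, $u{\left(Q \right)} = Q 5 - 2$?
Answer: $- \frac{352}{2153} + \frac{3 \sqrt{7035}}{67900} \approx -0.15979$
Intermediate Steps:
$u{\left(Q \right)} = -2 + 5 Q$ ($u{\left(Q \right)} = 5 Q - 2 = -2 + 5 Q$)
$Z{\left(g,K \right)} = \frac{5}{7} - \frac{K}{7} - \frac{g}{7}$ ($Z{\left(g,K \right)} = - \frac{\left(-5 + g\right) + K}{7} = - \frac{-5 + K + g}{7} = \frac{5}{7} - \frac{K}{7} - \frac{g}{7}$)
$C = - \frac{3 \sqrt{7035}}{35}$ ($C = - \frac{\sqrt{\left(\frac{5}{7} - - \frac{20}{7} - \frac{-2 + 5 \left(-6\right)}{7}\right) + 1284}}{5} = - \frac{\sqrt{\left(\frac{5}{7} + \frac{20}{7} - \frac{-2 - 30}{7}\right) + 1284}}{5} = - \frac{\sqrt{\left(\frac{5}{7} + \frac{20}{7} - - \frac{32}{7}\right) + 1284}}{5} = - \frac{\sqrt{\left(\frac{5}{7} + \frac{20}{7} + \frac{32}{7}\right) + 1284}}{5} = - \frac{\sqrt{\frac{57}{7} + 1284}}{5} = - \frac{\sqrt{\frac{9045}{7}}}{5} = - \frac{\frac{3}{7} \sqrt{7035}}{5} = - \frac{3 \sqrt{7035}}{35} \approx -7.1893$)
$\frac{C}{-1940} + \frac{\left(-16\right) \left(-22\right)}{-2153} = \frac{\left(- \frac{3}{35}\right) \sqrt{7035}}{-1940} + \frac{\left(-16\right) \left(-22\right)}{-2153} = - \frac{3 \sqrt{7035}}{35} \left(- \frac{1}{1940}\right) + 352 \left(- \frac{1}{2153}\right) = \frac{3 \sqrt{7035}}{67900} - \frac{352}{2153} = - \frac{352}{2153} + \frac{3 \sqrt{7035}}{67900}$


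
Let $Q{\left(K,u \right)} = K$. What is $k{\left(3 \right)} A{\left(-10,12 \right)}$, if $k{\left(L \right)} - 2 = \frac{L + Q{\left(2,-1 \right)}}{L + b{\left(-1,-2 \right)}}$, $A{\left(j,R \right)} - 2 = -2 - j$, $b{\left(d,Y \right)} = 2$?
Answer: $30$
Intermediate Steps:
$A{\left(j,R \right)} = - j$ ($A{\left(j,R \right)} = 2 - \left(2 + j\right) = - j$)
$k{\left(L \right)} = 3$ ($k{\left(L \right)} = 2 + \frac{L + 2}{L + 2} = 2 + \frac{2 + L}{2 + L} = 2 + 1 = 3$)
$k{\left(3 \right)} A{\left(-10,12 \right)} = 3 \left(\left(-1\right) \left(-10\right)\right) = 3 \cdot 10 = 30$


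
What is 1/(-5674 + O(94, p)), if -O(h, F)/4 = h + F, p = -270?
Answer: -1/4970 ≈ -0.00020121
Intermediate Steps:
O(h, F) = -4*F - 4*h (O(h, F) = -4*(h + F) = -4*(F + h) = -4*F - 4*h)
1/(-5674 + O(94, p)) = 1/(-5674 + (-4*(-270) - 4*94)) = 1/(-5674 + (1080 - 376)) = 1/(-5674 + 704) = 1/(-4970) = -1/4970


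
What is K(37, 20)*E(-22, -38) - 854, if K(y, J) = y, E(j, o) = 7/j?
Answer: -19047/22 ≈ -865.77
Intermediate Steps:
K(37, 20)*E(-22, -38) - 854 = 37*(7/(-22)) - 854 = 37*(7*(-1/22)) - 854 = 37*(-7/22) - 854 = -259/22 - 854 = -19047/22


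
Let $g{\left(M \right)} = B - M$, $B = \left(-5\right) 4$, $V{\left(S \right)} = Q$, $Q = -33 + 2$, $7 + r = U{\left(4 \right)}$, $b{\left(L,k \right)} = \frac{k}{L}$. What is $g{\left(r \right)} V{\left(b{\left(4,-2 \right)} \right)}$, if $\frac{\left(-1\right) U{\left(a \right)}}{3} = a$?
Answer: $31$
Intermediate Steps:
$U{\left(a \right)} = - 3 a$
$r = -19$ ($r = -7 - 12 = -19$)
$Q = -31$
$V{\left(S \right)} = -31$
$B = -20$
$g{\left(M \right)} = -20 - M$
$g{\left(r \right)} V{\left(b{\left(4,-2 \right)} \right)} = \left(-20 - -19\right) \left(-31\right) = \left(-20 + 19\right) \left(-31\right) = \left(-1\right) \left(-31\right) = 31$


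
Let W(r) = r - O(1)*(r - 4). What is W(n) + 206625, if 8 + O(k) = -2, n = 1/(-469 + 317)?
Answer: 31400909/152 ≈ 2.0659e+5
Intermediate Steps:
n = -1/152 (n = 1/(-152) = -1/152 ≈ -0.0065789)
O(k) = -10 (O(k) = -8 - 2 = -10)
W(r) = -40 + 11*r (W(r) = r - (-10)*(r - 4) = r - (-10)*(-4 + r) = r - (40 - 10*r) = r + (-40 + 10*r) = -40 + 11*r)
W(n) + 206625 = (-40 + 11*(-1/152)) + 206625 = (-40 - 11/152) + 206625 = -6091/152 + 206625 = 31400909/152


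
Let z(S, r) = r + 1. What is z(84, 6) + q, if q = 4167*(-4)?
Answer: -16661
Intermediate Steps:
q = -16668
z(S, r) = 1 + r
z(84, 6) + q = (1 + 6) - 16668 = 7 - 16668 = -16661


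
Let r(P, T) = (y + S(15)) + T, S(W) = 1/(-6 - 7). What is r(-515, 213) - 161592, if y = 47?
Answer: -2097317/13 ≈ -1.6133e+5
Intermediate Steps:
S(W) = -1/13 (S(W) = 1/(-13) = -1/13)
r(P, T) = 610/13 + T (r(P, T) = (47 - 1/13) + T = 610/13 + T)
r(-515, 213) - 161592 = (610/13 + 213) - 161592 = 3379/13 - 161592 = -2097317/13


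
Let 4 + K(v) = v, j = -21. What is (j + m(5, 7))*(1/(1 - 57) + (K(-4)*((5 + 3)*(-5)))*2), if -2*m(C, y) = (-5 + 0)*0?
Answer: -107517/8 ≈ -13440.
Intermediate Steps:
K(v) = -4 + v
m(C, y) = 0 (m(C, y) = -(-5 + 0)*0/2 = -(-5)*0/2 = -½*0 = 0)
(j + m(5, 7))*(1/(1 - 57) + (K(-4)*((5 + 3)*(-5)))*2) = (-21 + 0)*(1/(1 - 57) + ((-4 - 4)*((5 + 3)*(-5)))*2) = -21*(1/(-56) - 64*(-5)*2) = -21*(-1/56 - 8*(-40)*2) = -21*(-1/56 + 320*2) = -21*(-1/56 + 640) = -21*35839/56 = -107517/8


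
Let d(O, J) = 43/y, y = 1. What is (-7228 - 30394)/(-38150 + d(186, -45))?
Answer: 37622/38107 ≈ 0.98727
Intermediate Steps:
d(O, J) = 43 (d(O, J) = 43/1 = 43*1 = 43)
(-7228 - 30394)/(-38150 + d(186, -45)) = (-7228 - 30394)/(-38150 + 43) = -37622/(-38107) = -37622*(-1/38107) = 37622/38107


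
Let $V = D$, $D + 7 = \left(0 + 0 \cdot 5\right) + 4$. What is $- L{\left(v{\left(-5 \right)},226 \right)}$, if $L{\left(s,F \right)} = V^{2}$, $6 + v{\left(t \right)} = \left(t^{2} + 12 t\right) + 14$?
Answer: $-9$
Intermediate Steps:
$v{\left(t \right)} = 8 + t^{2} + 12 t$ ($v{\left(t \right)} = -6 + \left(\left(t^{2} + 12 t\right) + 14\right) = -6 + \left(14 + t^{2} + 12 t\right) = 8 + t^{2} + 12 t$)
$D = -3$ ($D = -7 + \left(\left(0 + 0 \cdot 5\right) + 4\right) = -7 + \left(\left(0 + 0\right) + 4\right) = -7 + \left(0 + 4\right) = -7 + 4 = -3$)
$V = -3$
$L{\left(s,F \right)} = 9$ ($L{\left(s,F \right)} = \left(-3\right)^{2} = 9$)
$- L{\left(v{\left(-5 \right)},226 \right)} = \left(-1\right) 9 = -9$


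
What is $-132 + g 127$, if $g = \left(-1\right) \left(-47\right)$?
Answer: $5837$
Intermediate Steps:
$g = 47$
$-132 + g 127 = -132 + 47 \cdot 127 = -132 + 5969 = 5837$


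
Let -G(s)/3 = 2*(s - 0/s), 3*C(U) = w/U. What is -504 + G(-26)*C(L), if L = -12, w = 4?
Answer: -1564/3 ≈ -521.33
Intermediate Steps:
C(U) = 4/(3*U) (C(U) = (4/U)/3 = 4/(3*U))
G(s) = -6*s (G(s) = -6*(s - 0/s) = -6*(s - 1*0) = -6*(s + 0) = -6*s)
-504 + G(-26)*C(L) = -504 + (-6*(-26))*((4/3)/(-12)) = -504 + 156*((4/3)*(-1/12)) = -504 + 156*(-⅑) = -504 - 52/3 = -1564/3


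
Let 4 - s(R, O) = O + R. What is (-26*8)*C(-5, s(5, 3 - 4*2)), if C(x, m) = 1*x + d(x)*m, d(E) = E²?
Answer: -19760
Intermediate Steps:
s(R, O) = 4 - O - R (s(R, O) = 4 - (O + R) = 4 + (-O - R) = 4 - O - R)
C(x, m) = x + m*x² (C(x, m) = 1*x + x²*m = x + m*x²)
(-26*8)*C(-5, s(5, 3 - 4*2)) = (-26*8)*(-5*(1 + (4 - (3 - 4*2) - 1*5)*(-5))) = -(-1040)*(1 + (4 - (3 - 8) - 5)*(-5)) = -(-1040)*(1 + (4 - 1*(-5) - 5)*(-5)) = -(-1040)*(1 + (4 + 5 - 5)*(-5)) = -(-1040)*(1 + 4*(-5)) = -(-1040)*(1 - 20) = -(-1040)*(-19) = -208*95 = -19760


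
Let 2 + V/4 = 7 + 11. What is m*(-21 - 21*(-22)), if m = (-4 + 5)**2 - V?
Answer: -27783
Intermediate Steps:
V = 64 (V = -8 + 4*(7 + 11) = -8 + 4*18 = -8 + 72 = 64)
m = -63 (m = (-4 + 5)**2 - 1*64 = 1**2 - 64 = 1 - 64 = -63)
m*(-21 - 21*(-22)) = -63*(-21 - 21*(-22)) = -63*(-21 + 462) = -63*441 = -27783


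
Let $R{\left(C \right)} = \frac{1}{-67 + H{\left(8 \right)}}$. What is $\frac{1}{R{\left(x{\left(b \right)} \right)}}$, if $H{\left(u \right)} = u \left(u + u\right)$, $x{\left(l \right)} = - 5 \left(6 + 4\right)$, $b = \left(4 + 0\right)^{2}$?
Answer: $61$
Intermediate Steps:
$b = 16$ ($b = 4^{2} = 16$)
$x{\left(l \right)} = -50$ ($x{\left(l \right)} = \left(-5\right) 10 = -50$)
$H{\left(u \right)} = 2 u^{2}$ ($H{\left(u \right)} = u 2 u = 2 u^{2}$)
$R{\left(C \right)} = \frac{1}{61}$ ($R{\left(C \right)} = \frac{1}{-67 + 2 \cdot 8^{2}} = \frac{1}{-67 + 2 \cdot 64} = \frac{1}{-67 + 128} = \frac{1}{61}$)
$\frac{1}{R{\left(x{\left(b \right)} \right)}} = \frac{1}{\frac{1}{61}} = 61$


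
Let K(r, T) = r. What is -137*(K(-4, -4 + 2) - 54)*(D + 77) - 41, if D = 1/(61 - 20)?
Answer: 25091787/41 ≈ 6.1200e+5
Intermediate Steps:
D = 1/41 ≈ 0.024390
-137*(K(-4, -4 + 2) - 54)*(D + 77) - 41 = -137*(-4 - 54)*(1/41 + 77) - 41 = -(-7946)*3158/41 - 41 = -137*(-183164/41) - 41 = 25093468/41 - 41 = 25091787/41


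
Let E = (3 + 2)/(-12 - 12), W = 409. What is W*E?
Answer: -2045/24 ≈ -85.208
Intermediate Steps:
E = -5/24 (E = 5/(-24) = 5*(-1/24) = -5/24 ≈ -0.20833)
W*E = 409*(-5/24) = -2045/24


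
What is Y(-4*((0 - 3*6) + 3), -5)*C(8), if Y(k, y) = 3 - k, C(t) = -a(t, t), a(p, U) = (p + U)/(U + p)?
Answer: 57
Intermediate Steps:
a(p, U) = 1 (a(p, U) = (U + p)/(U + p) = 1)
C(t) = -1 (C(t) = -1*1 = -1)
Y(-4*((0 - 3*6) + 3), -5)*C(8) = (3 - (-4)*((0 - 3*6) + 3))*(-1) = (3 - (-4)*((0 - 18) + 3))*(-1) = (3 - (-4)*(-18 + 3))*(-1) = (3 - (-4)*(-15))*(-1) = (3 - 1*60)*(-1) = (3 - 60)*(-1) = -57*(-1) = 57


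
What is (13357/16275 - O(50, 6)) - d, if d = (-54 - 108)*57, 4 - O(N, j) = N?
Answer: 151045357/16275 ≈ 9280.8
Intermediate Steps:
O(N, j) = 4 - N
d = -9234 (d = -162*57 = -9234)
(13357/16275 - O(50, 6)) - d = (13357/16275 - (4 - 1*50)) - 1*(-9234) = (13357*(1/16275) - (4 - 50)) + 9234 = (13357/16275 - 1*(-46)) + 9234 = (13357/16275 + 46) + 9234 = 762007/16275 + 9234 = 151045357/16275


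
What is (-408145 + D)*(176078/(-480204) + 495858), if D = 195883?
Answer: -4211858598067829/40017 ≈ -1.0525e+11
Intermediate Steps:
(-408145 + D)*(176078/(-480204) + 495858) = (-408145 + 195883)*(176078/(-480204) + 495858) = -212262*(176078*(-1/480204) + 495858) = -212262*(-88039/240102 + 495858) = -212262*119056409477/240102 = -4211858598067829/40017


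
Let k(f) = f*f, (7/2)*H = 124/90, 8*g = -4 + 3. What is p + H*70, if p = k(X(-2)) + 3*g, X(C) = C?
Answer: 2245/72 ≈ 31.181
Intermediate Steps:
g = -1/8 (g = (-4 + 3)/8 = (1/8)*(-1) = -1/8 ≈ -0.12500)
H = 124/315 (H = 2*(124/90)/7 = 2*(124*(1/90))/7 = (2/7)*(62/45) = 124/315 ≈ 0.39365)
k(f) = f**2
p = 29/8 (p = (-2)**2 + 3*(-1/8) = 4 - 3/8 = 29/8 ≈ 3.6250)
p + H*70 = 29/8 + (124/315)*70 = 29/8 + 248/9 = 2245/72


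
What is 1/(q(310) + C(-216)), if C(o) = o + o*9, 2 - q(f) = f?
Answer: -1/2468 ≈ -0.00040519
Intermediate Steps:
q(f) = 2 - f
C(o) = 10*o (C(o) = o + 9*o = 10*o)
1/(q(310) + C(-216)) = 1/((2 - 1*310) + 10*(-216)) = 1/((2 - 310) - 2160) = 1/(-308 - 2160) = 1/(-2468) = -1/2468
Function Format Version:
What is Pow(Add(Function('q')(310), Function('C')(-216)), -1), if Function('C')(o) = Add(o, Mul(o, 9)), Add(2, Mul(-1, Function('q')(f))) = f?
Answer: Rational(-1, 2468) ≈ -0.00040519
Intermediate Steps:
Function('q')(f) = Add(2, Mul(-1, f))
Function('C')(o) = Mul(10, o) (Function('C')(o) = Add(o, Mul(9, o)) = Mul(10, o))
Pow(Add(Function('q')(310), Function('C')(-216)), -1) = Pow(Add(Add(2, Mul(-1, 310)), Mul(10, -216)), -1) = Pow(Add(Add(2, -310), -2160), -1) = Pow(Add(-308, -2160), -1) = Pow(-2468, -1) = Rational(-1, 2468)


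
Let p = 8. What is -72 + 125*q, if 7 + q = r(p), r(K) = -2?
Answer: -1197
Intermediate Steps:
q = -9 (q = -7 - 2 = -9)
-72 + 125*q = -72 + 125*(-9) = -72 - 1125 = -1197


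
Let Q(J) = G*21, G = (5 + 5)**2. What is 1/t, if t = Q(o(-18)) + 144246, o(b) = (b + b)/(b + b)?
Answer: 1/146346 ≈ 6.8331e-6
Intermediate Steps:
G = 100 (G = 10**2 = 100)
o(b) = 1 (o(b) = (2*b)/((2*b)) = (2*b)*(1/(2*b)) = 1)
Q(J) = 2100 (Q(J) = 100*21 = 2100)
t = 146346 (t = 2100 + 144246 = 146346)
1/t = 1/146346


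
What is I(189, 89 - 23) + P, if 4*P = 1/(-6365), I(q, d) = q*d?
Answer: 317588039/25460 ≈ 12474.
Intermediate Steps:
I(q, d) = d*q
P = -1/25460 (P = (¼)/(-6365) = (¼)*(-1/6365) = -1/25460 ≈ -3.9277e-5)
I(189, 89 - 23) + P = (89 - 23)*189 - 1/25460 = 66*189 - 1/25460 = 12474 - 1/25460 = 317588039/25460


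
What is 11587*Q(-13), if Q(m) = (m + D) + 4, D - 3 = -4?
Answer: -115870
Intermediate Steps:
D = -1 (D = 3 - 4 = -1)
Q(m) = 3 + m (Q(m) = (m - 1) + 4 = (-1 + m) + 4 = 3 + m)
11587*Q(-13) = 11587*(3 - 13) = 11587*(-10) = -115870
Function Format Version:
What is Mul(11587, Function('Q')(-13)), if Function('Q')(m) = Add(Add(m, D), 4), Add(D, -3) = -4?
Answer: -115870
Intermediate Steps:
D = -1 (D = Add(3, -4) = -1)
Function('Q')(m) = Add(3, m) (Function('Q')(m) = Add(Add(m, -1), 4) = Add(Add(-1, m), 4) = Add(3, m))
Mul(11587, Function('Q')(-13)) = Mul(11587, Add(3, -13)) = Mul(11587, -10) = -115870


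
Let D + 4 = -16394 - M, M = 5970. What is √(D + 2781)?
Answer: I*√19587 ≈ 139.95*I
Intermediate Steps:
D = -22368 (D = -4 + (-16394 - 1*5970) = -4 + (-16394 - 5970) = -4 - 22364 = -22368)
√(D + 2781) = √(-22368 + 2781) = √(-19587) = I*√19587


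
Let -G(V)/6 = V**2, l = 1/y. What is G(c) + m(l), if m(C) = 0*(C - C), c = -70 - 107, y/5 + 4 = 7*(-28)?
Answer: -187974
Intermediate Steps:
y = -1000 (y = -20 + 5*(7*(-28)) = -20 + 5*(-196) = -20 - 980 = -1000)
c = -177
l = -1/1000 (l = 1/(-1000) = -1/1000 ≈ -0.0010000)
m(C) = 0 (m(C) = 0*0 = 0)
G(V) = -6*V**2
G(c) + m(l) = -6*(-177)**2 + 0 = -6*31329 + 0 = -187974 + 0 = -187974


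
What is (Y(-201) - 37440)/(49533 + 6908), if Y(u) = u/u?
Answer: -37439/56441 ≈ -0.66333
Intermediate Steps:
Y(u) = 1
(Y(-201) - 37440)/(49533 + 6908) = (1 - 37440)/(49533 + 6908) = -37439/56441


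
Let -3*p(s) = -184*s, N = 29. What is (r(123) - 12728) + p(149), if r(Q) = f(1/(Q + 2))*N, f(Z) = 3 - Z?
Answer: -1313462/375 ≈ -3502.6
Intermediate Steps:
r(Q) = 87 - 29/(2 + Q) (r(Q) = (3 - 1/(Q + 2))*29 = (3 - 1/(2 + Q))*29 = 87 - 29/(2 + Q))
p(s) = 184*s/3 (p(s) = -(-184)*s/3 = 184*s/3)
(r(123) - 12728) + p(149) = (29*(5 + 3*123)/(2 + 123) - 12728) + (184/3)*149 = (29*(5 + 369)/125 - 12728) + 27416/3 = (29*(1/125)*374 - 12728) + 27416/3 = (10846/125 - 12728) + 27416/3 = -1580154/125 + 27416/3 = -1313462/375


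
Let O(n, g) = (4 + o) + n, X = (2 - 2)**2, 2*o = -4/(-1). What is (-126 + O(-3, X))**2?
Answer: 15129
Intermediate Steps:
o = 2 (o = (-4/(-1))/2 = (-4*(-1))/2 = (1/2)*4 = 2)
X = 0 (X = 0**2 = 0)
O(n, g) = 6 + n (O(n, g) = (4 + 2) + n = 6 + n)
(-126 + O(-3, X))**2 = (-126 + (6 - 3))**2 = (-126 + 3)**2 = (-123)**2 = 15129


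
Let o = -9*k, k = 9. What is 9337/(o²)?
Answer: 9337/6561 ≈ 1.4231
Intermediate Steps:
o = -81 (o = -9*9 = -81)
9337/(o²) = 9337/((-81)²) = 9337/6561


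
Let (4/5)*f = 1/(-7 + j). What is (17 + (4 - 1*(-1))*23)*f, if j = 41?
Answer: 165/34 ≈ 4.8529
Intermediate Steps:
f = 5/136 (f = 5/(4*(-7 + 41)) = (5/4)/34 = (5/4)*(1/34) = 5/136 ≈ 0.036765)
(17 + (4 - 1*(-1))*23)*f = (17 + (4 - 1*(-1))*23)*(5/136) = (17 + (4 + 1)*23)*(5/136) = (17 + 5*23)*(5/136) = (17 + 115)*(5/136) = 132*(5/136) = 165/34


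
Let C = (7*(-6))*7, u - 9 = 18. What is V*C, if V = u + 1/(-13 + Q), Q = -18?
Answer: -245784/31 ≈ -7928.5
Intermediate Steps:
u = 27 (u = 9 + 18 = 27)
C = -294 (C = -42*7 = -294)
V = 836/31 (V = 27 + 1/(-13 - 18) = 27 + 1/(-31) = 27 - 1/31 = 836/31 ≈ 26.968)
V*C = (836/31)*(-294) = -245784/31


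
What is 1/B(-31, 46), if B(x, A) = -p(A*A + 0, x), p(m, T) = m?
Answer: -1/2116 ≈ -0.00047259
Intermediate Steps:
B(x, A) = -A² (B(x, A) = -(A*A + 0) = -(A² + 0) = -A²)
1/B(-31, 46) = 1/(-1*46²) = 1/(-1*2116) = 1/(-2116) = -1/2116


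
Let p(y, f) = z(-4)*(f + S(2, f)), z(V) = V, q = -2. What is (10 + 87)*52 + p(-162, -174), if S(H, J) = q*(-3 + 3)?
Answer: 5740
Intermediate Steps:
S(H, J) = 0 (S(H, J) = -2*(-3 + 3) = -2*0 = 0)
p(y, f) = -4*f (p(y, f) = -4*(f + 0) = -4*f)
(10 + 87)*52 + p(-162, -174) = (10 + 87)*52 - 4*(-174) = 97*52 + 696 = 5044 + 696 = 5740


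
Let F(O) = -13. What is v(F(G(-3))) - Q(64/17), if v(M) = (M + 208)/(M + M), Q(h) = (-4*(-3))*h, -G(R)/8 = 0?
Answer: -1791/34 ≈ -52.676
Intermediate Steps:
G(R) = 0 (G(R) = -8*0 = 0)
Q(h) = 12*h
v(M) = (208 + M)/(2*M) (v(M) = (208 + M)/((2*M)) = (208 + M)*(1/(2*M)) = (208 + M)/(2*M))
v(F(G(-3))) - Q(64/17) = (1/2)*(208 - 13)/(-13) - 12*64/17 = (1/2)*(-1/13)*195 - 12*64*(1/17) = -15/2 - 12*64/17 = -15/2 - 1*768/17 = -15/2 - 768/17 = -1791/34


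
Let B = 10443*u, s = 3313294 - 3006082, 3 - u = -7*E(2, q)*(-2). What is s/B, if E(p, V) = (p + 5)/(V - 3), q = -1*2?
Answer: 512020/393353 ≈ 1.3017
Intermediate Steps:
q = -2
E(p, V) = (5 + p)/(-3 + V)
u = 113/5 (u = 3 - (-7*(5 + 2)/(-3 - 2))*(-2) = 3 - (-7*7/(-5))*(-2) = 3 - (-(-7)*7/5)*(-2) = 3 - (-7*(-7/5))*(-2) = 3 - 49*(-2)/5 = 3 - 1*(-98/5) = 3 + 98/5 = 113/5 ≈ 22.600)
s = 307212
B = 1180059/5 (B = 10443*(113/5) = 1180059/5 ≈ 2.3601e+5)
s/B = 307212/(1180059/5) = 307212*(5/1180059) = 512020/393353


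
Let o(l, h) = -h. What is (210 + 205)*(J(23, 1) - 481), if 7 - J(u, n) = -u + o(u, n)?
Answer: -186750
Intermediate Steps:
J(u, n) = 7 + n + u (J(u, n) = 7 - (-u - n) = 7 - (-n - u) = 7 + (n + u) = 7 + n + u)
(210 + 205)*(J(23, 1) - 481) = (210 + 205)*((7 + 1 + 23) - 481) = 415*(31 - 481) = 415*(-450) = -186750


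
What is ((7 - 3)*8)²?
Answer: 1024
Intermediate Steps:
((7 - 3)*8)² = (4*8)² = 32² = 1024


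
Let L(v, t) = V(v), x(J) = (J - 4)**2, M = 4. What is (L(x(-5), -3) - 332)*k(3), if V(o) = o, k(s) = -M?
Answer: 1004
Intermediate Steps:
k(s) = -4 (k(s) = -1*4 = -4)
x(J) = (-4 + J)**2
L(v, t) = v
(L(x(-5), -3) - 332)*k(3) = ((-4 - 5)**2 - 332)*(-4) = ((-9)**2 - 332)*(-4) = (81 - 332)*(-4) = -251*(-4) = 1004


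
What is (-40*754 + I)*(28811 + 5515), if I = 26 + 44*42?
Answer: -970945236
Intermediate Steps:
I = 1874 (I = 26 + 1848 = 1874)
(-40*754 + I)*(28811 + 5515) = (-40*754 + 1874)*(28811 + 5515) = (-30160 + 1874)*34326 = -28286*34326 = -970945236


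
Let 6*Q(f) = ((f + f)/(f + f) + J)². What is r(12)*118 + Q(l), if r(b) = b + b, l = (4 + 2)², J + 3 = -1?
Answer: 5667/2 ≈ 2833.5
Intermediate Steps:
J = -4 (J = -3 - 1 = -4)
l = 36 (l = 6² = 36)
Q(f) = 3/2 (Q(f) = ((f + f)/(f + f) - 4)²/6 = ((2*f)/((2*f)) - 4)²/6 = ((2*f)*(1/(2*f)) - 4)²/6 = (1 - 4)²/6 = (⅙)*(-3)² = (⅙)*9 = 3/2)
r(b) = 2*b
r(12)*118 + Q(l) = (2*12)*118 + 3/2 = 24*118 + 3/2 = 2832 + 3/2 = 5667/2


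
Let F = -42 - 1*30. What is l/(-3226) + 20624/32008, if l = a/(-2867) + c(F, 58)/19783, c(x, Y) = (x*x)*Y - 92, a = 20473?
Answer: 469873912143207/732070250163586 ≈ 0.64184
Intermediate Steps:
F = -72 (F = -42 - 30 = -72)
c(x, Y) = -92 + Y*x² (c(x, Y) = x²*Y - 92 = Y*x² - 92 = -92 + Y*x²)
l = 456745501/56717861 (l = 20473/(-2867) + (-92 + 58*(-72)²)/19783 = 20473*(-1/2867) + (-92 + 58*5184)*(1/19783) = -20473/2867 + (-92 + 300672)*(1/19783) = -20473/2867 + 300580*(1/19783) = -20473/2867 + 300580/19783 = 456745501/56717861 ≈ 8.0529)
l/(-3226) + 20624/32008 = (456745501/56717861)/(-3226) + 20624/32008 = (456745501/56717861)*(-1/3226) + 20624*(1/32008) = -456745501/182971819586 + 2578/4001 = 469873912143207/732070250163586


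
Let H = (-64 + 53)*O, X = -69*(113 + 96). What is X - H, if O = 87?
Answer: -13464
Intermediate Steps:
X = -14421 (X = -69*209 = -14421)
H = -957 (H = (-64 + 53)*87 = -11*87 = -957)
X - H = -14421 - 1*(-957) = -14421 + 957 = -13464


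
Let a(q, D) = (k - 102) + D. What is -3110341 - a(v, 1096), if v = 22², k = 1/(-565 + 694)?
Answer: -401362216/129 ≈ -3.1113e+6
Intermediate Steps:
k = 1/129 ≈ 0.0077519
v = 484
a(q, D) = -13157/129 + D (a(q, D) = (1/129 - 102) + D = -13157/129 + D)
-3110341 - a(v, 1096) = -3110341 - (-13157/129 + 1096) = -3110341 - 1*128227/129 = -3110341 - 128227/129 = -401362216/129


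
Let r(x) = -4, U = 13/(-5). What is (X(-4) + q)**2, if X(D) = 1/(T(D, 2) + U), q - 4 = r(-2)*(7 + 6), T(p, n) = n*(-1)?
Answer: 1229881/529 ≈ 2324.9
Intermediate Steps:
T(p, n) = -n
U = -13/5 (U = 13*(-1/5) = -13/5 ≈ -2.6000)
q = -48 (q = 4 - 4*(7 + 6) = 4 - 4*13 = 4 - 52 = -48)
X(D) = -5/23 (X(D) = 1/(-1*2 - 13/5) = 1/(-2 - 13/5) = 1/(-23/5) = -5/23)
(X(-4) + q)**2 = (-5/23 - 48)**2 = (-1109/23)**2 = 1229881/529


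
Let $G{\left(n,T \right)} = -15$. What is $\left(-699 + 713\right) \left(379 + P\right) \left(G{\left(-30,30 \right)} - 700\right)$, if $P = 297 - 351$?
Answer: $-3253250$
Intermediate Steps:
$P = -54$
$\left(-699 + 713\right) \left(379 + P\right) \left(G{\left(-30,30 \right)} - 700\right) = \left(-699 + 713\right) \left(379 - 54\right) \left(-15 - 700\right) = 14 \cdot 325 \left(-715\right) = 4550 \left(-715\right) = -3253250$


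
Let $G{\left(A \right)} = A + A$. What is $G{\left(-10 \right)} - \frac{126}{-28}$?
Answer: $- \frac{31}{2} \approx -15.5$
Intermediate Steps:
$G{\left(A \right)} = 2 A$
$G{\left(-10 \right)} - \frac{126}{-28} = 2 \left(-10\right) - \frac{126}{-28} = -20 - 126 \left(- \frac{1}{28}\right) = -20 - - \frac{9}{2} = -20 + \frac{9}{2} = - \frac{31}{2}$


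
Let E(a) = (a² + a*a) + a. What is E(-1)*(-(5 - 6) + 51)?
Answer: 52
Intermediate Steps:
E(a) = a + 2*a² (E(a) = (a² + a²) + a = 2*a² + a = a + 2*a²)
E(-1)*(-(5 - 6) + 51) = (-(1 + 2*(-1)))*(-(5 - 6) + 51) = (-(1 - 2))*(-1*(-1) + 51) = (-1*(-1))*(1 + 51) = 1*52 = 52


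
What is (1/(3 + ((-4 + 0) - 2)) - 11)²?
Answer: 1156/9 ≈ 128.44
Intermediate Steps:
(1/(3 + ((-4 + 0) - 2)) - 11)² = (1/(3 + (-4 - 2)) - 11)² = (1/(3 - 6) - 11)² = (1/(-3) - 11)² = (-⅓ - 11)² = (-34/3)² = 1156/9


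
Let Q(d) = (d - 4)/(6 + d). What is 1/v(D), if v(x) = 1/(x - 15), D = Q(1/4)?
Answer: -78/5 ≈ -15.600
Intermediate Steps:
Q(d) = (-4 + d)/(6 + d)
D = -⅗ (D = (-4 + 1/4)/(6 + 1/4) = (-4 + ¼)/(6 + ¼) = -15/4/(25/4) = (4/25)*(-15/4) = -⅗ ≈ -0.60000)
v(x) = 1/(-15 + x)
1/v(D) = 1/(1/(-15 - ⅗)) = 1/(1/(-78/5)) = 1/(-5/78) = -78/5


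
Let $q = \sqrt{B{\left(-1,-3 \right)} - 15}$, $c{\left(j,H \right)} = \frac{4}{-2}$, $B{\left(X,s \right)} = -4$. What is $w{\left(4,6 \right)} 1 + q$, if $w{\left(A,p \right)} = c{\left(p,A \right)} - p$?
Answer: $-8 + i \sqrt{19} \approx -8.0 + 4.3589 i$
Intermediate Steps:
$c{\left(j,H \right)} = -2$ ($c{\left(j,H \right)} = 4 \left(- \frac{1}{2}\right) = -2$)
$w{\left(A,p \right)} = -2 - p$
$q = i \sqrt{19}$ ($q = \sqrt{-4 - 15} = \sqrt{-19} = i \sqrt{19} \approx 4.3589 i$)
$w{\left(4,6 \right)} 1 + q = \left(-2 - 6\right) 1 + i \sqrt{19} = \left(-8\right) 1 + i \sqrt{19} = -8 + i \sqrt{19}$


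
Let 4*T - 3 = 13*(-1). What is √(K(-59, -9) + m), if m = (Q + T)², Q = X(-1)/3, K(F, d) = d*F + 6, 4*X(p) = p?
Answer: √78289/12 ≈ 23.317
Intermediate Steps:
X(p) = p/4
T = -5/2 (T = ¾ + (13*(-1))/4 = ¾ + (¼)*(-13) = ¾ - 13/4 = -5/2 ≈ -2.5000)
K(F, d) = 6 + F*d (K(F, d) = F*d + 6 = 6 + F*d)
Q = -1/12 (Q = ((¼)*(-1))/3 = -¼*⅓ = -1/12 ≈ -0.083333)
m = 961/144 (m = (-1/12 - 5/2)² = (-31/12)² = 961/144 ≈ 6.6736)
√(K(-59, -9) + m) = √((6 - 59*(-9)) + 961/144) = √((6 + 531) + 961/144) = √(537 + 961/144) = √(78289/144) = √78289/12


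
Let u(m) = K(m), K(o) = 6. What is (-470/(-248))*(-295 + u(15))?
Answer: -67915/124 ≈ -547.70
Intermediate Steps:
u(m) = 6
(-470/(-248))*(-295 + u(15)) = (-470/(-248))*(-295 + 6) = -470*(-1/248)*(-289) = (235/124)*(-289) = -67915/124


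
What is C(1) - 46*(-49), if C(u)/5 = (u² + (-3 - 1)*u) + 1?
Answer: 2244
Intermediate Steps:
C(u) = 5 - 20*u + 5*u² (C(u) = 5*((u² + (-3 - 1)*u) + 1) = 5*((u² - 4*u) + 1) = 5*(1 + u² - 4*u) = 5 - 20*u + 5*u²)
C(1) - 46*(-49) = (5 - 20*1 + 5*1²) - 46*(-49) = (5 - 20 + 5*1) + 2254 = (5 - 20 + 5) + 2254 = -10 + 2254 = 2244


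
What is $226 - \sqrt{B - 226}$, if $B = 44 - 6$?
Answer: $226 - 2 i \sqrt{47} \approx 226.0 - 13.711 i$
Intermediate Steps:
$B = 38$
$226 - \sqrt{B - 226} = 226 - \sqrt{38 - 226} = 226 - \sqrt{-188} = 226 - 2 i \sqrt{47}$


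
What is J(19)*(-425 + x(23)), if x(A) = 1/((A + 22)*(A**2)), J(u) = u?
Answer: -192225356/23805 ≈ -8075.0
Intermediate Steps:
x(A) = 1/(A**2*(22 + A)) (x(A) = 1/((22 + A)*A**2) = 1/(A**2*(22 + A)))
J(19)*(-425 + x(23)) = 19*(-425 + 1/(23**2*(22 + 23))) = 19*(-425 + (1/529)/45) = 19*(-425 + (1/529)*(1/45)) = 19*(-425 + 1/23805) = 19*(-10117124/23805) = -192225356/23805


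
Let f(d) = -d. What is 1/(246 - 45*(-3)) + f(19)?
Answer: -7238/381 ≈ -18.997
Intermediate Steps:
1/(246 - 45*(-3)) + f(19) = 1/(246 - 45*(-3)) - 1*19 = 1/(246 + 135) - 19 = 1/381 - 19 = -7238/381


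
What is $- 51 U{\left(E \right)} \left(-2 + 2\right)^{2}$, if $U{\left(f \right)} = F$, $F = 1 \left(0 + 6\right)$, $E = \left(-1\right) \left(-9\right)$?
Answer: $0$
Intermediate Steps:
$E = 9$
$F = 6$ ($F = 1 \cdot 6 = 6$)
$U{\left(f \right)} = 6$
$- 51 U{\left(E \right)} \left(-2 + 2\right)^{2} = \left(-51\right) 6 \left(-2 + 2\right)^{2} = - 306 \cdot 0^{2} = \left(-306\right) 0 = 0$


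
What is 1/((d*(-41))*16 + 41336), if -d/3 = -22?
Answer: -1/1960 ≈ -0.00051020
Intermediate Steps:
d = 66 (d = -3*(-22) = 66)
1/((d*(-41))*16 + 41336) = 1/((66*(-41))*16 + 41336) = 1/(-2706*16 + 41336) = 1/(-43296 + 41336) = 1/(-1960) = -1/1960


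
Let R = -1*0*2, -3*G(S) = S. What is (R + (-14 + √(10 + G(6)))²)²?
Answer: 47888 - 22848*√2 ≈ 15576.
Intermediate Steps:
G(S) = -S/3
R = 0 (R = 0*2 = 0)
(R + (-14 + √(10 + G(6)))²)² = (0 + (-14 + √(10 - ⅓*6))²)² = (0 + (-14 + √(10 - 2))²)² = (0 + (-14 + √8)²)² = (0 + (-14 + 2*√2)²)² = ((-14 + 2*√2)²)² = (-14 + 2*√2)⁴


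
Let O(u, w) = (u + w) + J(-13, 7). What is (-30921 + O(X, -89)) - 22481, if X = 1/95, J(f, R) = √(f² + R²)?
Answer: -5081644/95 + √218 ≈ -53476.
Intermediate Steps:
J(f, R) = √(R² + f²)
X = 1/95 ≈ 0.010526
O(u, w) = u + w + √218 (O(u, w) = (u + w) + √(7² + (-13)²) = (u + w) + √(49 + 169) = (u + w) + √218 = u + w + √218)
(-30921 + O(X, -89)) - 22481 = (-30921 + (1/95 - 89 + √218)) - 22481 = (-30921 + (-8454/95 + √218)) - 22481 = (-2945949/95 + √218) - 22481 = -5081644/95 + √218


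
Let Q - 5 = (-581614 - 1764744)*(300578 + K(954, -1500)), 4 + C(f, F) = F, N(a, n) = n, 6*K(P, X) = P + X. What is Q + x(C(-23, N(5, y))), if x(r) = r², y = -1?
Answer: -705050076316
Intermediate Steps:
K(P, X) = P/6 + X/6 (K(P, X) = (P + X)/6 = P/6 + X/6)
C(f, F) = -4 + F
Q = -705050076341 (Q = 5 + (-581614 - 1764744)*(300578 + ((⅙)*954 + (⅙)*(-1500))) = 5 - 2346358*(300578 + (159 - 250)) = 5 - 2346358*(300578 - 91) = 5 - 2346358*300487 = 5 - 705050076346 = -705050076341)
Q + x(C(-23, N(5, y))) = -705050076341 + (-4 - 1)² = -705050076341 + (-5)² = -705050076341 + 25 = -705050076316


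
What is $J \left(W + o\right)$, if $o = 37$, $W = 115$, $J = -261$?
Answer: $-39672$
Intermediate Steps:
$J \left(W + o\right) = - 261 \left(115 + 37\right) = \left(-261\right) 152 = -39672$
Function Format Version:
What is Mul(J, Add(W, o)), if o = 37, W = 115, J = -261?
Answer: -39672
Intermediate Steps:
Mul(J, Add(W, o)) = Mul(-261, Add(115, 37)) = Mul(-261, 152) = -39672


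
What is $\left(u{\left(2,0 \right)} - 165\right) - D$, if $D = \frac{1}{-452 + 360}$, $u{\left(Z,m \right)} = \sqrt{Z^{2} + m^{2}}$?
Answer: $- \frac{14995}{92} \approx -162.99$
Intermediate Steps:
$D = - \frac{1}{92}$ ($D = \frac{1}{-92} = - \frac{1}{92} \approx -0.01087$)
$\left(u{\left(2,0 \right)} - 165\right) - D = \left(\sqrt{2^{2} + 0^{2}} - 165\right) - - \frac{1}{92} = \left(\sqrt{4 + 0} - 165\right) + \frac{1}{92} = \left(\sqrt{4} - 165\right) + \frac{1}{92} = \left(2 - 165\right) + \frac{1}{92} = -163 + \frac{1}{92} = - \frac{14995}{92}$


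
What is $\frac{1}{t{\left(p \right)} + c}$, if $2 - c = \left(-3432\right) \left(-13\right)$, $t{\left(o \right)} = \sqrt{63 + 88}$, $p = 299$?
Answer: $- \frac{44614}{1990408845} - \frac{\sqrt{151}}{1990408845} \approx -2.2421 \cdot 10^{-5}$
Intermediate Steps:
$t{\left(o \right)} = \sqrt{151}$
$c = -44614$ ($c = 2 - \left(-3432\right) \left(-13\right) = 2 - 44616 = -44614$)
$\frac{1}{t{\left(p \right)} + c} = \frac{1}{\sqrt{151} - 44614} = \frac{1}{-44614 + \sqrt{151}}$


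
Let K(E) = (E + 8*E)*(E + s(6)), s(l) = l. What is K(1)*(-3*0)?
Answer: 0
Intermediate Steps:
K(E) = 9*E*(6 + E) (K(E) = (E + 8*E)*(E + 6) = (9*E)*(6 + E) = 9*E*(6 + E))
K(1)*(-3*0) = (9*1*(6 + 1))*(-3*0) = (9*1*7)*0 = 63*0 = 0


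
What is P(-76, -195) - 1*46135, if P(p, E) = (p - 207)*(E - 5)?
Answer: 10465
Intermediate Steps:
P(p, E) = (-207 + p)*(-5 + E)
P(-76, -195) - 1*46135 = (1035 - 207*(-195) - 5*(-76) - 195*(-76)) - 1*46135 = (1035 + 40365 + 380 + 14820) - 46135 = 56600 - 46135 = 10465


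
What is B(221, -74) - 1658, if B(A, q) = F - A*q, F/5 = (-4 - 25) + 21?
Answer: 14656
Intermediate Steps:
F = -40 (F = 5*((-4 - 25) + 21) = 5*(-29 + 21) = 5*(-8) = -40)
B(A, q) = -40 - A*q
B(221, -74) - 1658 = (-40 - 1*221*(-74)) - 1658 = (-40 + 16354) - 1658 = 16314 - 1658 = 14656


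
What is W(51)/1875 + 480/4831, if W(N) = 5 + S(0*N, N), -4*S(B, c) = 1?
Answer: 3691789/36232500 ≈ 0.10189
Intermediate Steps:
S(B, c) = -¼ (S(B, c) = -¼*1 = -¼)
W(N) = 19/4 (W(N) = 5 - ¼ = 19/4)
W(51)/1875 + 480/4831 = (19/4)/1875 + 480/4831 = (19/4)*(1/1875) + 480*(1/4831) = 19/7500 + 480/4831 = 3691789/36232500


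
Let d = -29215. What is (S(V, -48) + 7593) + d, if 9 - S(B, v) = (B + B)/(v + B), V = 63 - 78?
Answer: -453883/21 ≈ -21613.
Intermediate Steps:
V = -15
S(B, v) = 9 - 2*B/(B + v) (S(B, v) = 9 - (B + B)/(v + B) = 9 - 2*B/(B + v))
(S(V, -48) + 7593) + d = ((7*(-15) + 9*(-48))/(-15 - 48) + 7593) - 29215 = ((-105 - 432)/(-63) + 7593) - 29215 = (-1/63*(-537) + 7593) - 29215 = (179/21 + 7593) - 29215 = 159632/21 - 29215 = -453883/21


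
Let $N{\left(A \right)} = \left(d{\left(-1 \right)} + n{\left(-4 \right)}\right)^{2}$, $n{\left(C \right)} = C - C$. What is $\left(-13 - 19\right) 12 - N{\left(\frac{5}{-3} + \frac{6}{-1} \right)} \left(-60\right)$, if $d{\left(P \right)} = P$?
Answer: $-324$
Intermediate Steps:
$n{\left(C \right)} = 0$
$N{\left(A \right)} = 1$ ($N{\left(A \right)} = \left(-1 + 0\right)^{2} = \left(-1\right)^{2} = 1$)
$\left(-13 - 19\right) 12 - N{\left(\frac{5}{-3} + \frac{6}{-1} \right)} \left(-60\right) = \left(-13 - 19\right) 12 - 1 \left(-60\right) = \left(-32\right) 12 - -60 = -384 + 60 = -324$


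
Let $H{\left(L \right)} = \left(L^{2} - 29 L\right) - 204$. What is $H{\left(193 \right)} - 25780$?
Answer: $5668$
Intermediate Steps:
$H{\left(L \right)} = -204 + L^{2} - 29 L$
$H{\left(193 \right)} - 25780 = \left(-204 + 193^{2} - 5597\right) - 25780 = \left(-204 + 37249 - 5597\right) - 25780 = 31448 - 25780 = 5668$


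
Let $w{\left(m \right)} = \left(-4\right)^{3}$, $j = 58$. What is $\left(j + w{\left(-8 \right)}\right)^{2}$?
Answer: $36$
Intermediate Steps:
$w{\left(m \right)} = -64$
$\left(j + w{\left(-8 \right)}\right)^{2} = \left(58 - 64\right)^{2} = \left(-6\right)^{2} = 36$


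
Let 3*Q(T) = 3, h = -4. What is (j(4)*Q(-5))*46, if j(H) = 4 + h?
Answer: 0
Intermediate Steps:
j(H) = 0 (j(H) = 4 - 4 = 0)
Q(T) = 1 (Q(T) = (⅓)*3 = 1)
(j(4)*Q(-5))*46 = (0*1)*46 = 0*46 = 0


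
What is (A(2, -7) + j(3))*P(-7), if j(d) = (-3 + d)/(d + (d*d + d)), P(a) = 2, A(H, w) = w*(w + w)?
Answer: 196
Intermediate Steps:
A(H, w) = 2*w² (A(H, w) = w*(2*w) = 2*w²)
j(d) = (-3 + d)/(d² + 2*d) (j(d) = (-3 + d)/(d + (d² + d)) = (-3 + d)/(d + (d + d²)) = (-3 + d)/(d² + 2*d))
(A(2, -7) + j(3))*P(-7) = (2*(-7)² + (-3 + 3)/(3*(2 + 3)))*2 = (2*49 + (⅓)*0/5)*2 = (98 + (⅓)*(⅕)*0)*2 = (98 + 0)*2 = 98*2 = 196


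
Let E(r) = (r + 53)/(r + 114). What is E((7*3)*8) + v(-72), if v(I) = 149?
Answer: 42239/282 ≈ 149.78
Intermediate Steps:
E(r) = (53 + r)/(114 + r)
E((7*3)*8) + v(-72) = (53 + (7*3)*8)/(114 + (7*3)*8) + 149 = (53 + 21*8)/(114 + 21*8) + 149 = (53 + 168)/(114 + 168) + 149 = 221/282 + 149 = 42239/282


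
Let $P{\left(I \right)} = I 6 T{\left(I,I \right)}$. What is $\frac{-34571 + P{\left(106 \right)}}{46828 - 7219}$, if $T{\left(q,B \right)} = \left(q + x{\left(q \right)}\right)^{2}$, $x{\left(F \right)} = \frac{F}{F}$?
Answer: $\frac{7246993}{39609} \approx 182.96$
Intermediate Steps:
$x{\left(F \right)} = 1$
$T{\left(q,B \right)} = \left(1 + q\right)^{2}$ ($T{\left(q,B \right)} = \left(q + 1\right)^{2} = \left(1 + q\right)^{2}$)
$P{\left(I \right)} = 6 I \left(1 + I\right)^{2}$ ($P{\left(I \right)} = I 6 \left(1 + I\right)^{2} = 6 I \left(1 + I\right)^{2}$)
$\frac{-34571 + P{\left(106 \right)}}{46828 - 7219} = \frac{-34571 + 6 \cdot 106 \left(1 + 106\right)^{2}}{46828 - 7219} = \frac{-34571 + 6 \cdot 106 \cdot 107^{2}}{39609} = \left(-34571 + 6 \cdot 106 \cdot 11449\right) \frac{1}{39609} = \left(-34571 + 7281564\right) \frac{1}{39609} = 7246993 \cdot \frac{1}{39609} = \frac{7246993}{39609}$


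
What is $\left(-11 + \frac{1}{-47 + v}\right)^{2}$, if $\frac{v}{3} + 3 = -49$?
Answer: $\frac{4990756}{41209} \approx 121.11$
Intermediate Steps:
$v = -156$ ($v = -9 + 3 \left(-49\right) = -9 - 147 = -156$)
$\left(-11 + \frac{1}{-47 + v}\right)^{2} = \left(-11 + \frac{1}{-47 - 156}\right)^{2} = \left(-11 + \frac{1}{-203}\right)^{2} = \left(-11 - \frac{1}{203}\right)^{2} = \left(- \frac{2234}{203}\right)^{2} = \frac{4990756}{41209}$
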